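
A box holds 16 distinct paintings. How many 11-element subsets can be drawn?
C(16,11) = 16!/(11!×5!) = 4368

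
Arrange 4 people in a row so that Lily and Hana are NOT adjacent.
Total - adjacent = 4! - (4-1)!×2 = 24 - 12 = 12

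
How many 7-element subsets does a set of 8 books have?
C(8,7) = 8!/(7!×1!) = 8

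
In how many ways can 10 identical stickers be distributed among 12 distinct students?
C(10+12-1, 12-1) = C(21, 11) = 352716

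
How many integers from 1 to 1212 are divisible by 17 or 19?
⌊1212/17⌋ + ⌊1212/19⌋ - ⌊1212/323⌋ = 71 + 63 - 3 = 131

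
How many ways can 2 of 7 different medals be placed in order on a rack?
P(7,2) = 7!/(7-2)! = 42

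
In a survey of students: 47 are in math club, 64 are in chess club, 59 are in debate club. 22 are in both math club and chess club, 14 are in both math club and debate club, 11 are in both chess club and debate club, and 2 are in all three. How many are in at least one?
|A∪B∪C| = 47+64+59-22-14-11+2 = 125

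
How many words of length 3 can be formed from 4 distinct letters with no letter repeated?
P(4,3) = 4!/(4-3)! = 24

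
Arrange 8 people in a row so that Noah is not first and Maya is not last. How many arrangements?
By inclusion-exclusion: 8! - 2×(8-1)! + (8-2)! = 40320 - 10080 + 720 = 30960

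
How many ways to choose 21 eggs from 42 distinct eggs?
C(42,21) = 42!/(21!×21!) = 538257874440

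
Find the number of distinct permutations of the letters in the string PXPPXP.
6! / (2! × 4!) = 15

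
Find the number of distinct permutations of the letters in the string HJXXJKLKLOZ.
11! / (1! × 2! × 2! × 1! × 1! × 2! × 2!) = 2494800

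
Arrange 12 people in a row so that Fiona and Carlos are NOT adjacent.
Total - adjacent = 12! - (12-1)!×2 = 479001600 - 79833600 = 399168000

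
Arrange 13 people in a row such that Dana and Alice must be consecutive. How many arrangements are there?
Treat the 2 as one block: (13-2+1)! × 2! = 479001600 × 2 = 958003200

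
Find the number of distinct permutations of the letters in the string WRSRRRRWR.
9! / (6! × 2! × 1!) = 252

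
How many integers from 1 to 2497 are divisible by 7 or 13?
⌊2497/7⌋ + ⌊2497/13⌋ - ⌊2497/91⌋ = 356 + 192 - 27 = 521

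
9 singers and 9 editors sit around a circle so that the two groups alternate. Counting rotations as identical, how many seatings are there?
Fix one of the singers: (9-1)! ways for the remaining singers, × 9! ways for the editors = 40320 × 362880 = 14631321600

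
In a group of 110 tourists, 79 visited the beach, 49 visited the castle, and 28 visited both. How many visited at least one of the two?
|A∪B| = |A| + |B| - |A∩B| = 79 + 49 - 28 = 100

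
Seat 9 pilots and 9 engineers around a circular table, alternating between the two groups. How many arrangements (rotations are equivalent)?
Fix one of the pilots: (9-1)! ways for the remaining pilots, × 9! ways for the engineers = 40320 × 362880 = 14631321600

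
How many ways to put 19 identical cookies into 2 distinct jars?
C(19+2-1, 2-1) = C(20, 1) = 20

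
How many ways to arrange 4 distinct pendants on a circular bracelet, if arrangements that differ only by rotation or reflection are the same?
(4-1)!/2 = 6/2 = 3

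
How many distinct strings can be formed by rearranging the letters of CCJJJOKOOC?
10! / (3! × 3! × 1! × 3!) = 16800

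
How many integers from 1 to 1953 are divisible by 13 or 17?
⌊1953/13⌋ + ⌊1953/17⌋ - ⌊1953/221⌋ = 150 + 114 - 8 = 256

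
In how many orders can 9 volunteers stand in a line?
9! = 362880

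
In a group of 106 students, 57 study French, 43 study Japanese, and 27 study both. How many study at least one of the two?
|A∪B| = |A| + |B| - |A∩B| = 57 + 43 - 27 = 73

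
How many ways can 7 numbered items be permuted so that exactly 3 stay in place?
Choose the 3 fixed points C(7,3) = 35, derange the rest: !4 = Σ_{j=0}^{4} (-1)^j·4!/j! = 24 - 24 + 12 - 4 + 1 = 9. Product = 35 × 9 = 315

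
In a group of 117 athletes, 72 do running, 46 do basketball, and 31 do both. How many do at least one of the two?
|A∪B| = |A| + |B| - |A∩B| = 72 + 46 - 31 = 87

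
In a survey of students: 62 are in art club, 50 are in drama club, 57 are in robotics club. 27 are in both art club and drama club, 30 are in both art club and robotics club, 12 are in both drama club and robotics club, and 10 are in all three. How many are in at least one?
|A∪B∪C| = 62+50+57-27-30-12+10 = 110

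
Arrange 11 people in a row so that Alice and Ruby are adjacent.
Treat as block: (11-1)! × 2! = 3628800 × 2 = 7257600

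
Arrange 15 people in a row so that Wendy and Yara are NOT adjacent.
Total - adjacent = 15! - (15-1)!×2 = 1307674368000 - 174356582400 = 1133317785600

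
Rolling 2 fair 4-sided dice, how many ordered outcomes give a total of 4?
Coefficient of x^4 in (x + x² + ... + x^4)^2. By inclusion-exclusion on dice exceeding 4: Σ_j (-1)^j C(2,j)·C(4-1-4j, 1) = C(2,0)·C(3,1) = 1·3 = 3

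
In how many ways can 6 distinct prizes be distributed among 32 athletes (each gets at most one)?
P(32,6) = 32!/(32-6)! = 652458240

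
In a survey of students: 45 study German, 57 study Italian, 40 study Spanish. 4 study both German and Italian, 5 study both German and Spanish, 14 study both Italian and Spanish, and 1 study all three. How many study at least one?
|A∪B∪C| = 45+57+40-4-5-14+1 = 120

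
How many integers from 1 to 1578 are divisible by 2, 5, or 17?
⌊1578/2⌋+⌊1578/5⌋+⌊1578/17⌋ - ⌊1578/10⌋-⌊1578/34⌋-⌊1578/85⌋ + ⌊1578/170⌋ = 789+315+92 - 157-46-18 + 9 = 984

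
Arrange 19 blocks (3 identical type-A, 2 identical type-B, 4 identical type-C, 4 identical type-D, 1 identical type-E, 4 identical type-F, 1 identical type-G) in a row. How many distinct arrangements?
19! / (3! × 2! × 4! × 4! × 1! × 4! × 1!) = 733296564000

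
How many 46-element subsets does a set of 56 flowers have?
C(56,46) = 56!/(46!×10!) = 35607051480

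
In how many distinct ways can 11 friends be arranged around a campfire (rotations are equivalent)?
Circular: fix one position, arrange the rest. (11-1)! = 3628800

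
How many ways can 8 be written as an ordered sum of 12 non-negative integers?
C(8+12-1, 12-1) = C(19, 11) = 75582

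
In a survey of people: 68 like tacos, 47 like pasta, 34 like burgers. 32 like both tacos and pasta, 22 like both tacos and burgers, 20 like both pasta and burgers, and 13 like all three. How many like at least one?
|A∪B∪C| = 68+47+34-32-22-20+13 = 88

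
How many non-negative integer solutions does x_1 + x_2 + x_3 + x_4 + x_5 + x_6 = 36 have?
C(36+6-1, 6-1) = C(41, 5) = 749398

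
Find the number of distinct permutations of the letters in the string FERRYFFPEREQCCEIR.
17! / (1! × 1! × 4! × 1! × 1! × 4! × 3! × 2!) = 51459408000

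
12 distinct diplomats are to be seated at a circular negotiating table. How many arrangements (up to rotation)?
Circular: fix one position, arrange the rest. (12-1)! = 39916800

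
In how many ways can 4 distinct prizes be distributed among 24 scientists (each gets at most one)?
P(24,4) = 24!/(24-4)! = 255024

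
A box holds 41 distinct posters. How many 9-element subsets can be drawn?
C(41,9) = 41!/(9!×32!) = 350343565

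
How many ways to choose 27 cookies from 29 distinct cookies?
C(29,27) = 29!/(27!×2!) = 406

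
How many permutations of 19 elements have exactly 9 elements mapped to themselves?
Choose the 9 fixed points C(19,9) = 92378, derange the rest: !10 = Σ_{j=0}^{10} (-1)^j·10!/j! = 3628800 - 3628800 + 1814400 - 604800 + 151200 - 30240 + 5040 - 720 + 90 - 10 + 1 = 1334961. Product = 92378 × 1334961 = 123321027258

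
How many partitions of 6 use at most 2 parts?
By conjugation, equals partitions of 6 into parts ≤ 2. Let r_j(i) = number of partitions of i into parts ≤ j, for i = 0..6. r_1(i) = 1 for all i; r_j(i) = r_{j-1}(i) + r_j(i-j). Rows j = 2..2: ≤2: 1 1 2 2 3 3 4. r_2(6) = 4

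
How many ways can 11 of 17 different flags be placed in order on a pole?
P(17,11) = 17!/(17-11)! = 494010316800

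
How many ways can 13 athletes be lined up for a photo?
13! = 6227020800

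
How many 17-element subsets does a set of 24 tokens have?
C(24,17) = 24!/(17!×7!) = 346104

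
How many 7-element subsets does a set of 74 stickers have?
C(74,7) = 74!/(7!×67!) = 1799579064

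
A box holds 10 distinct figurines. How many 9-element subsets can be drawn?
C(10,9) = 10!/(9!×1!) = 10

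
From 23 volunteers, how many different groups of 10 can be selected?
C(23,10) = 23!/(10!×13!) = 1144066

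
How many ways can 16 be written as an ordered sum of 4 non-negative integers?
C(16+4-1, 4-1) = C(19, 3) = 969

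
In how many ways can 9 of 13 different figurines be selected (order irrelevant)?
C(13,9) = 13!/(9!×4!) = 715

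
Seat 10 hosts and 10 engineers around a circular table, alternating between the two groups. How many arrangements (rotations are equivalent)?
Fix one of the hosts: (10-1)! ways for the remaining hosts, × 10! ways for the engineers = 362880 × 3628800 = 1316818944000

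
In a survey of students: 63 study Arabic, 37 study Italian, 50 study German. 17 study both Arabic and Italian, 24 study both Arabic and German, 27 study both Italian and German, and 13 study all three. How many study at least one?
|A∪B∪C| = 63+37+50-17-24-27+13 = 95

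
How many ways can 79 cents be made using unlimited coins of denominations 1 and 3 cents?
Coefficient of x^79 in 1/(1-x^1) · 1/(1-x^3). Use j coins of 3 for j = 0..⌊79/3⌋ = 26, the rest in 1s: 26 + 1 = 27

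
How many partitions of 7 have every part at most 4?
Let r_j(i) = number of partitions of i into parts ≤ j, for i = 0..7. r_1(i) = 1 for all i; r_j(i) = r_{j-1}(i) + r_j(i-j). Rows j = 2..4: ≤2: 1 1 2 2 3 3 4 4; ≤3: 1 1 2 3 4 5 7 8; ≤4: 1 1 2 3 5 6 9 11. r_4(7) = 11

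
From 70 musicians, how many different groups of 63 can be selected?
C(70,63) = 70!/(63!×7!) = 1198774720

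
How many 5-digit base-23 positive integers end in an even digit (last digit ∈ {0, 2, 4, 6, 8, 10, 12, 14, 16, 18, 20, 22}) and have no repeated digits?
Last∈{0,2,4,6,8,10,12,14,16,18,20,22}. Last=0: 175560. Last nonzero: 11×21×P(21,3) = 1843380. Total = 2018940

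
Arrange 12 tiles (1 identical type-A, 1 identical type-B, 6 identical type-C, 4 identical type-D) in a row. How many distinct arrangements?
12! / (1! × 1! × 6! × 4!) = 27720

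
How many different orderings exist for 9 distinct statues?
9! = 362880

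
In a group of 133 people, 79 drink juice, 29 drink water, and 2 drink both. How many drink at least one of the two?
|A∪B| = |A| + |B| - |A∩B| = 79 + 29 - 2 = 106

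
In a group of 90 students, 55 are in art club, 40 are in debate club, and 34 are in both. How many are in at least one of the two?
|A∪B| = |A| + |B| - |A∩B| = 55 + 40 - 34 = 61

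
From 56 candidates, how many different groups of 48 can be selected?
C(56,48) = 56!/(48!×8!) = 1420494075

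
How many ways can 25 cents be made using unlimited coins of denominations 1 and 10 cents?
Coefficient of x^25 in 1/(1-x^1) · 1/(1-x^10). Use j coins of 10 for j = 0..⌊25/10⌋ = 2, the rest in 1s: 2 + 1 = 3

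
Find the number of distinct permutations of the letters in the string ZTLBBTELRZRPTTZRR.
17! / (1! × 2! × 4! × 3! × 1! × 2! × 4!) = 25729704000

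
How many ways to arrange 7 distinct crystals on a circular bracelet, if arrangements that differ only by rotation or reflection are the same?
(7-1)!/2 = 720/2 = 360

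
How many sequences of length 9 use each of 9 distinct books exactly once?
9! = 362880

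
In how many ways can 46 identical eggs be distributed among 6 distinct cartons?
C(46+6-1, 6-1) = C(51, 5) = 2349060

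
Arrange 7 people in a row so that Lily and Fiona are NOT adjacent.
Total - adjacent = 7! - (7-1)!×2 = 5040 - 1440 = 3600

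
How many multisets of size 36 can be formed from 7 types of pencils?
C(36+7-1, 7-1) = C(42, 6) = 5245786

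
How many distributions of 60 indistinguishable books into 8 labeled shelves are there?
C(60+8-1, 8-1) = C(67, 7) = 869648208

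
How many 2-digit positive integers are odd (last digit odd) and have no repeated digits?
Last∈{1,3,5,7,9}. Last=0: 0. Last nonzero: 5×8×P(8,0) = 40. Total = 40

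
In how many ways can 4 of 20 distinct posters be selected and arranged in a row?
P(20,4) = 20!/(20-4)! = 116280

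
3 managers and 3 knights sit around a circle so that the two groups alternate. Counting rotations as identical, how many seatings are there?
Fix one of the managers: (3-1)! ways for the remaining managers, × 3! ways for the knights = 2 × 6 = 12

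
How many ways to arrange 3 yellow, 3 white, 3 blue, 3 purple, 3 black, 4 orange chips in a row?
19! / (3! × 3! × 3! × 3! × 3! × 4!) = 651819168000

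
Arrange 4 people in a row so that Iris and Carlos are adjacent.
Treat as block: (4-1)! × 2! = 6 × 2 = 12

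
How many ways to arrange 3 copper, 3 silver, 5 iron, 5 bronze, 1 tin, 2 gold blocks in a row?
19! / (3! × 3! × 5! × 5! × 1! × 2!) = 117327450240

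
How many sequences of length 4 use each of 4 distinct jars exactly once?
4! = 24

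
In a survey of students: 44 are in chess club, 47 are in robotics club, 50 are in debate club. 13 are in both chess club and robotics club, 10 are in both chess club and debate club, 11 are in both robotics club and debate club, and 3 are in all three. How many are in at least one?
|A∪B∪C| = 44+47+50-13-10-11+3 = 110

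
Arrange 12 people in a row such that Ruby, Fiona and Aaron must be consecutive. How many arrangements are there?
Treat the 3 as one block: (12-3+1)! × 3! = 3628800 × 6 = 21772800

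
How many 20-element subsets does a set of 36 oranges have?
C(36,20) = 36!/(20!×16!) = 7307872110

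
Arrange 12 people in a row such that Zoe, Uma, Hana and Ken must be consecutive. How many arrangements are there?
Treat the 4 as one block: (12-4+1)! × 4! = 362880 × 24 = 8709120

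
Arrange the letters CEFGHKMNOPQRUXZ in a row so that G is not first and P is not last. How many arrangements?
By inclusion-exclusion: 15! - 2×(15-1)! + (15-2)! = 1307674368000 - 174356582400 + 6227020800 = 1139544806400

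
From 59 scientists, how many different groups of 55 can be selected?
C(59,55) = 59!/(55!×4!) = 455126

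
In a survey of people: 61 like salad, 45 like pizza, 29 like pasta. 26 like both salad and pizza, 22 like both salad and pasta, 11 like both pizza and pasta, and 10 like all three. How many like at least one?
|A∪B∪C| = 61+45+29-26-22-11+10 = 86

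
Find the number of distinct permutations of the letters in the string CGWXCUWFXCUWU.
13! / (3! × 3! × 2! × 3! × 1! × 1!) = 14414400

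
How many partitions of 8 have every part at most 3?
Let r_j(i) = number of partitions of i into parts ≤ j, for i = 0..8. r_1(i) = 1 for all i; r_j(i) = r_{j-1}(i) + r_j(i-j). Rows j = 2..3: ≤2: 1 1 2 2 3 3 4 4 5; ≤3: 1 1 2 3 4 5 7 8 10. r_3(8) = 10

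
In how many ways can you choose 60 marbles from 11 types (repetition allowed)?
C(60+11-1, 11-1) = C(70, 10) = 396704524216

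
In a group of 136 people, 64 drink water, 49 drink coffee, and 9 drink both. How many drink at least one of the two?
|A∪B| = |A| + |B| - |A∩B| = 64 + 49 - 9 = 104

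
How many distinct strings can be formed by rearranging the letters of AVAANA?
6! / (1! × 4! × 1!) = 30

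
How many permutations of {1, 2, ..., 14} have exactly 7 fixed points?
Choose the 7 fixed points C(14,7) = 3432, derange the rest: !7 = Σ_{j=0}^{7} (-1)^j·7!/j! = 5040 - 5040 + 2520 - 840 + 210 - 42 + 7 - 1 = 1854. Product = 3432 × 1854 = 6362928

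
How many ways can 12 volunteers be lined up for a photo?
12! = 479001600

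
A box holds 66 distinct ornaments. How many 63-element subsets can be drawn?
C(66,63) = 66!/(63!×3!) = 45760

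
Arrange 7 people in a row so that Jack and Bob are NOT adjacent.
Total - adjacent = 7! - (7-1)!×2 = 5040 - 1440 = 3600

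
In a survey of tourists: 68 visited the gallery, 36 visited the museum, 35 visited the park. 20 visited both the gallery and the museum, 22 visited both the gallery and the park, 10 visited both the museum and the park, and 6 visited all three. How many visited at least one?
|A∪B∪C| = 68+36+35-20-22-10+6 = 93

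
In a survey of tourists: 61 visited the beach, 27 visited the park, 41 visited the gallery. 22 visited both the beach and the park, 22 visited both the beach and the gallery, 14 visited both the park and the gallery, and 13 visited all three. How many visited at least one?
|A∪B∪C| = 61+27+41-22-22-14+13 = 84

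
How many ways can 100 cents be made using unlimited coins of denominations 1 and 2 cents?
Coefficient of x^100 in 1/(1-x^1) · 1/(1-x^2). Use j coins of 2 for j = 0..⌊100/2⌋ = 50, the rest in 1s: 50 + 1 = 51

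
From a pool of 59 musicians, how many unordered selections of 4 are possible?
C(59,4) = 59!/(4!×55!) = 455126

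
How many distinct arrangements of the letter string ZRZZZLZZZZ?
10! / (1! × 8! × 1!) = 90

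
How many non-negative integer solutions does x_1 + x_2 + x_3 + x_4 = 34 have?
C(34+4-1, 4-1) = C(37, 3) = 7770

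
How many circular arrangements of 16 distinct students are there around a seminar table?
Circular: fix one position, arrange the rest. (16-1)! = 1307674368000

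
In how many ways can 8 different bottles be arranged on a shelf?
8! = 40320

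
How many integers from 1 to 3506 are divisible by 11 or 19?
⌊3506/11⌋ + ⌊3506/19⌋ - ⌊3506/209⌋ = 318 + 184 - 16 = 486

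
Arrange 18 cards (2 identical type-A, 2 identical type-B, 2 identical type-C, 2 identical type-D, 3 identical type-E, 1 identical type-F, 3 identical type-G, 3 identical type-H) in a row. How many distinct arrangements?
18! / (2! × 2! × 2! × 2! × 3! × 1! × 3! × 3!) = 1852538688000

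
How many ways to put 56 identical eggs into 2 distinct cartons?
C(56+2-1, 2-1) = C(57, 1) = 57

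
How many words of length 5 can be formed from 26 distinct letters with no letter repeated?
P(26,5) = 26!/(26-5)! = 7893600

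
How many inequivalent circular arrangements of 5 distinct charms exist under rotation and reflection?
(5-1)!/2 = 24/2 = 12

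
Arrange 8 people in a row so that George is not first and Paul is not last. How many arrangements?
By inclusion-exclusion: 8! - 2×(8-1)! + (8-2)! = 40320 - 10080 + 720 = 30960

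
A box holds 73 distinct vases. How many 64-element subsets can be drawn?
C(73,64) = 73!/(64!×9!) = 97082021465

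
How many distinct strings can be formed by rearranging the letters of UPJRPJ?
6! / (1! × 2! × 1! × 2!) = 180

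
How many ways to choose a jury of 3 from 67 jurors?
C(67,3) = 67!/(3!×64!) = 47905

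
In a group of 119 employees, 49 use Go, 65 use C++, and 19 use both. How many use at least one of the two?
|A∪B| = |A| + |B| - |A∩B| = 49 + 65 - 19 = 95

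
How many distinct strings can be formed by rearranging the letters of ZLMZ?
4! / (1! × 2! × 1!) = 12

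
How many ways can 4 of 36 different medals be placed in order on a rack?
P(36,4) = 36!/(36-4)! = 1413720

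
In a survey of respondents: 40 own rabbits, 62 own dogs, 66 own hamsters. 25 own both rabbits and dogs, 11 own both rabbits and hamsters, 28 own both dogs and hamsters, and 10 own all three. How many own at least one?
|A∪B∪C| = 40+62+66-25-11-28+10 = 114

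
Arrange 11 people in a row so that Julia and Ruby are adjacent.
Treat as block: (11-1)! × 2! = 3628800 × 2 = 7257600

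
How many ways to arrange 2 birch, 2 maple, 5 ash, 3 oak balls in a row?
12! / (2! × 2! × 5! × 3!) = 166320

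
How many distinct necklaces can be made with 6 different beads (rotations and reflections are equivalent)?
(6-1)!/2 = 120/2 = 60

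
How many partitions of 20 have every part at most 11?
Let r_j(i) = number of partitions of i into parts ≤ j, for i = 0..20. r_1(i) = 1 for all i; r_j(i) = r_{j-1}(i) + r_j(i-j). Rows j = 2..11: ≤2: 1 1 2 2 3 3 4 4 5 5 6 6 7 7 8 8 9 9 10 10 11; ≤3: 1 1 2 3 4 5 7 8 10 12 14 16 19 21 24 27 30 33 37 40 44; ≤4: 1 1 2 3 5 6 9 11 15 18 23 27 34 39 47 54 64 72 84 94 108; ≤5: 1 1 2 3 5 7 10 13 18 23 30 37 47 57 70 84 101 119 141 164 192; ≤6: 1 1 2 3 5 7 11 14 20 26 35 44 58 71 90 110 136 163 199 235 282; ≤7: 1 1 2 3 5 7 11 15 21 28 38 49 65 82 105 131 164 201 248 300 364; ≤8: 1 1 2 3 5 7 11 15 22 29 40 52 70 89 116 146 186 230 288 352 434; ≤9: 1 1 2 3 5 7 11 15 22 30 41 54 73 94 123 157 201 252 318 393 488; ≤10: 1 1 2 3 5 7 11 15 22 30 42 55 75 97 128 164 212 267 340 423 530; ≤11: 1 1 2 3 5 7 11 15 22 30 42 56 76 99 131 169 219 278 355 445 560. r_11(20) = 560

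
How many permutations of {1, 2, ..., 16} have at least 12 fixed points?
Exactly j fixed points: C(16,j)·!(16-j); sum over j ≥ 12 (derangement numbers via !m = (m-1)·(!(m-1) + !(m-2)): !0..!4 = 1, 0, 1, 2, 9). Σ_{j=12}^{16} C(16,j)·!(16-j) = C(16,12)·!4 + C(16,13)·!3 + C(16,14)·!2 + C(16,15)·!1 + C(16,16)·!0 = 1820·9 + 560·2 + 120·1 + 16·0 + 1·1 = 17621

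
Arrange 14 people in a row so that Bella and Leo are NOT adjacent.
Total - adjacent = 14! - (14-1)!×2 = 87178291200 - 12454041600 = 74724249600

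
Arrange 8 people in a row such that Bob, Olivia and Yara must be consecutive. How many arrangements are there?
Treat the 3 as one block: (8-3+1)! × 3! = 720 × 6 = 4320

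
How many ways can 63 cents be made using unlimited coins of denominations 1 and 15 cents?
Coefficient of x^63 in 1/(1-x^1) · 1/(1-x^15). Use j coins of 15 for j = 0..⌊63/15⌋ = 4, the rest in 1s: 4 + 1 = 5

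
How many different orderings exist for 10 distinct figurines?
10! = 3628800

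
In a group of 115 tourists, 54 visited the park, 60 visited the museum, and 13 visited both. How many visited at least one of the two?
|A∪B| = |A| + |B| - |A∩B| = 54 + 60 - 13 = 101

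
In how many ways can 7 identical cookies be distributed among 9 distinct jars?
C(7+9-1, 9-1) = C(15, 8) = 6435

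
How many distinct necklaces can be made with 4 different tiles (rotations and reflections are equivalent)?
(4-1)!/2 = 6/2 = 3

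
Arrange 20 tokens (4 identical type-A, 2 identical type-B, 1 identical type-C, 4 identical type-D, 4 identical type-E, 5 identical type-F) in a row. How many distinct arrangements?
20! / (4! × 2! × 1! × 4! × 4! × 5!) = 733296564000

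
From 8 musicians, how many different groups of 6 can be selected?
C(8,6) = 8!/(6!×2!) = 28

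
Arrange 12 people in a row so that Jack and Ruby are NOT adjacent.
Total - adjacent = 12! - (12-1)!×2 = 479001600 - 79833600 = 399168000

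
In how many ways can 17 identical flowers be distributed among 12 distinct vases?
C(17+12-1, 12-1) = C(28, 11) = 21474180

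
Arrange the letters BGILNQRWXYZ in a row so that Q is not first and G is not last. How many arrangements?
By inclusion-exclusion: 11! - 2×(11-1)! + (11-2)! = 39916800 - 7257600 + 362880 = 33022080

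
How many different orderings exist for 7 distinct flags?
7! = 5040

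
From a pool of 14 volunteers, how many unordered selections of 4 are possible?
C(14,4) = 14!/(4!×10!) = 1001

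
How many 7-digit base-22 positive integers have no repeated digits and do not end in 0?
Last digit: 21 nonzero choices. First digit: 20 (nonzero, ≠last). Middle 5: P(20,5) = 1860480. Total = 781401600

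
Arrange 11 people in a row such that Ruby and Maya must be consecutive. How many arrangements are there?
Treat the 2 as one block: (11-2+1)! × 2! = 3628800 × 2 = 7257600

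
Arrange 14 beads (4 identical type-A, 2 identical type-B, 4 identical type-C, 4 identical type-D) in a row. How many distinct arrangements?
14! / (4! × 2! × 4! × 4!) = 3153150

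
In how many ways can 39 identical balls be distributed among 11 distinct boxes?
C(39+11-1, 11-1) = C(49, 10) = 8217822536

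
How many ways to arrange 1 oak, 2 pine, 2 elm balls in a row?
5! / (1! × 2! × 2!) = 30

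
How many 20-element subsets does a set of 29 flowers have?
C(29,20) = 29!/(20!×9!) = 10015005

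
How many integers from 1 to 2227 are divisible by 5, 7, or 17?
⌊2227/5⌋+⌊2227/7⌋+⌊2227/17⌋ - ⌊2227/35⌋-⌊2227/85⌋-⌊2227/119⌋ + ⌊2227/595⌋ = 445+318+131 - 63-26-18 + 3 = 790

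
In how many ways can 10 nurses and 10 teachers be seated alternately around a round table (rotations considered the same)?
Fix one of the nurses: (10-1)! ways for the remaining nurses, × 10! ways for the teachers = 362880 × 3628800 = 1316818944000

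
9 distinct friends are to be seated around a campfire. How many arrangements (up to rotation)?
Circular: fix one position, arrange the rest. (9-1)! = 40320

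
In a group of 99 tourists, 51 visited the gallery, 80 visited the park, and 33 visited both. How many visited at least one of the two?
|A∪B| = |A| + |B| - |A∩B| = 51 + 80 - 33 = 98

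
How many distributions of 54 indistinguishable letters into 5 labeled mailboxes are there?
C(54+5-1, 5-1) = C(58, 4) = 424270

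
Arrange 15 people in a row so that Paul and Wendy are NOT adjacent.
Total - adjacent = 15! - (15-1)!×2 = 1307674368000 - 174356582400 = 1133317785600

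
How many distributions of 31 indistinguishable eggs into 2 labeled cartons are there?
C(31+2-1, 2-1) = C(32, 1) = 32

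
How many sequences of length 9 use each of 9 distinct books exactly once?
9! = 362880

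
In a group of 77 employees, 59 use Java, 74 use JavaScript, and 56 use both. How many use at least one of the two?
|A∪B| = |A| + |B| - |A∩B| = 59 + 74 - 56 = 77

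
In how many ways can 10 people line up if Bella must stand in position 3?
Fix one position: (10-1)! = 362880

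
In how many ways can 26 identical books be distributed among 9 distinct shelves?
C(26+9-1, 9-1) = C(34, 8) = 18156204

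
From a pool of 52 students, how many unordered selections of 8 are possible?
C(52,8) = 52!/(8!×44!) = 752538150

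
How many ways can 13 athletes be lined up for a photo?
13! = 6227020800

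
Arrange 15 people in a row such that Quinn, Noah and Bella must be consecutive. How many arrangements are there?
Treat the 3 as one block: (15-3+1)! × 3! = 6227020800 × 6 = 37362124800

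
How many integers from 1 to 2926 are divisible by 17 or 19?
⌊2926/17⌋ + ⌊2926/19⌋ - ⌊2926/323⌋ = 172 + 154 - 9 = 317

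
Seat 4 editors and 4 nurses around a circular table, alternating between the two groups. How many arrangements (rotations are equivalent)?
Fix one of the editors: (4-1)! ways for the remaining editors, × 4! ways for the nurses = 6 × 24 = 144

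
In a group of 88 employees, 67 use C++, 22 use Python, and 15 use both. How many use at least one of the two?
|A∪B| = |A| + |B| - |A∩B| = 67 + 22 - 15 = 74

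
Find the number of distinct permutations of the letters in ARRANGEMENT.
11! / (2! × 2! × 2! × 1! × 2! × 1! × 1!) = 2494800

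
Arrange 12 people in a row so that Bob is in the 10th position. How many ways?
Fix one position: (12-1)! = 39916800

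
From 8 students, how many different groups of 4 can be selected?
C(8,4) = 8!/(4!×4!) = 70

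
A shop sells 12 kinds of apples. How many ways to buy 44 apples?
C(44+12-1, 12-1) = C(55, 11) = 119653565850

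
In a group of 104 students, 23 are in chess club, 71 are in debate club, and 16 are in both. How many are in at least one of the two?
|A∪B| = |A| + |B| - |A∩B| = 23 + 71 - 16 = 78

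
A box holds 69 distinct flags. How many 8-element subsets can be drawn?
C(69,8) = 69!/(8!×61!) = 8361453672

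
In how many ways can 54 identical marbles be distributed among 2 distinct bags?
C(54+2-1, 2-1) = C(55, 1) = 55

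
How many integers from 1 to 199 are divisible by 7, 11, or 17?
⌊199/7⌋+⌊199/11⌋+⌊199/17⌋ - ⌊199/77⌋-⌊199/119⌋-⌊199/187⌋ + ⌊199/1309⌋ = 28+18+11 - 2-1-1 + 0 = 53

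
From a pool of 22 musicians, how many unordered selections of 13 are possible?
C(22,13) = 22!/(13!×9!) = 497420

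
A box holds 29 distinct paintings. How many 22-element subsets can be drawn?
C(29,22) = 29!/(22!×7!) = 1560780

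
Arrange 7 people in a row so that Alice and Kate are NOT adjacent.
Total - adjacent = 7! - (7-1)!×2 = 5040 - 1440 = 3600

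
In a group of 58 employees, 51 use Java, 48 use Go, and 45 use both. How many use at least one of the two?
|A∪B| = |A| + |B| - |A∩B| = 51 + 48 - 45 = 54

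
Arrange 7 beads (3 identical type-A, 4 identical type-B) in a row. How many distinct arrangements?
7! / (3! × 4!) = 35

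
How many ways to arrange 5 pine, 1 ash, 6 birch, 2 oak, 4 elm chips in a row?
18! / (5! × 1! × 6! × 2! × 4!) = 1543782240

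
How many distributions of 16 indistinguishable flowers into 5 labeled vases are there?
C(16+5-1, 5-1) = C(20, 4) = 4845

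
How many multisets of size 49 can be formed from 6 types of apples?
C(49+6-1, 6-1) = C(54, 5) = 3162510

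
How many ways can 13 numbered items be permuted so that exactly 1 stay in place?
Choose the 1 fixed point C(13,1) = 13, derange the rest: !12 = Σ_{j=0}^{12} (-1)^j·12!/j! = 479001600 - 479001600 + 239500800 - 79833600 + 19958400 - 3991680 + 665280 - 95040 + 11880 - 1320 + 132 - 12 + 1 = 176214841. Product = 13 × 176214841 = 2290792933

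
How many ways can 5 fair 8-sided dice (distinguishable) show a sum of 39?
Coefficient of x^39 in (x + x² + ... + x^8)^5. By inclusion-exclusion on dice exceeding 8: Σ_j (-1)^j C(5,j)·C(39-1-8j, 4) = C(5,0)·C(38,4) - C(5,1)·C(30,4) + C(5,2)·C(22,4) - C(5,3)·C(14,4) + C(5,4)·C(6,4) = 1·73815 - 5·27405 + 10·7315 - 10·1001 + 5·15 = 5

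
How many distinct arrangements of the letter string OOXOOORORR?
10! / (1! × 6! × 3!) = 840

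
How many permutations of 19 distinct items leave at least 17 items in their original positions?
Exactly j fixed points: C(19,j)·!(19-j); sum over j ≥ 17 (derangement numbers via !m = (m-1)·(!(m-1) + !(m-2)): !0..!2 = 1, 0, 1). Σ_{j=17}^{19} C(19,j)·!(19-j) = C(19,17)·!2 + C(19,18)·!1 + C(19,19)·!0 = 171·1 + 19·0 + 1·1 = 172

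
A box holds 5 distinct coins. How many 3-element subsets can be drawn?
C(5,3) = 5!/(3!×2!) = 10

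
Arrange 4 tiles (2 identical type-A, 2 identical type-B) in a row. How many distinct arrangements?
4! / (2! × 2!) = 6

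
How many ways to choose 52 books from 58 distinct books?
C(58,52) = 58!/(52!×6!) = 40475358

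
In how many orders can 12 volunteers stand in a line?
12! = 479001600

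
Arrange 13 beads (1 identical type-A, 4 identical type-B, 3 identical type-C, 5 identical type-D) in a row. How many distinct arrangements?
13! / (1! × 4! × 3! × 5!) = 360360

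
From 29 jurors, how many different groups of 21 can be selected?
C(29,21) = 29!/(21!×8!) = 4292145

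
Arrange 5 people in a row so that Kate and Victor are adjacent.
Treat as block: (5-1)! × 2! = 24 × 2 = 48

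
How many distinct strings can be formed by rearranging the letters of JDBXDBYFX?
9! / (2! × 1! × 2! × 1! × 1! × 2!) = 45360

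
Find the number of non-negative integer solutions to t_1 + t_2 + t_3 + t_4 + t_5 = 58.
C(58+5-1, 5-1) = C(62, 4) = 557845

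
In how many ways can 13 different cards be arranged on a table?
13! = 6227020800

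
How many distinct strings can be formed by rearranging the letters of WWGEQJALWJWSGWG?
15! / (1! × 1! × 1! × 1! × 2! × 3! × 1! × 5!) = 908107200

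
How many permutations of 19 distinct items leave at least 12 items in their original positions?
Exactly j fixed points: C(19,j)·!(19-j); sum over j ≥ 12 (derangement numbers via !m = (m-1)·(!(m-1) + !(m-2)): !0..!7 = 1, 0, 1, 2, 9, 44, 265, 1854). Σ_{j=12}^{19} C(19,j)·!(19-j) = C(19,12)·!7 + C(19,13)·!6 + C(19,14)·!5 + C(19,15)·!4 + C(19,16)·!3 + C(19,17)·!2 + C(19,18)·!1 + C(19,19)·!0 = 50388·1854 + 27132·265 + 11628·44 + 3876·9 + 969·2 + 171·1 + 19·0 + 1·1 = 101157958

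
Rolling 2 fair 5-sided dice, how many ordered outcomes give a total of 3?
Coefficient of x^3 in (x + x² + ... + x^5)^2. By inclusion-exclusion on dice exceeding 5: Σ_j (-1)^j C(2,j)·C(3-1-5j, 1) = C(2,0)·C(2,1) = 1·2 = 2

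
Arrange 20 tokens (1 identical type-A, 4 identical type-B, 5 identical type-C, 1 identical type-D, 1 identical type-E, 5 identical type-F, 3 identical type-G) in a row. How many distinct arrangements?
20! / (1! × 4! × 5! × 1! × 1! × 5! × 3!) = 1173274502400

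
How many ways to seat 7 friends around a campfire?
Circular: fix one position, arrange the rest. (7-1)! = 720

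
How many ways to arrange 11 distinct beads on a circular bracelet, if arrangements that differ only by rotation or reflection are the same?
(11-1)!/2 = 3628800/2 = 1814400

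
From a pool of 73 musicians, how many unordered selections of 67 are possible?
C(73,67) = 73!/(67!×6!) = 170230452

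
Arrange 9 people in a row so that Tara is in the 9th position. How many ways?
Fix one position: (9-1)! = 40320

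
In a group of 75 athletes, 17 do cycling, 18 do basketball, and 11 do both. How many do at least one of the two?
|A∪B| = |A| + |B| - |A∩B| = 17 + 18 - 11 = 24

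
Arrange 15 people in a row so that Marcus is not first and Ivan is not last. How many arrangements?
By inclusion-exclusion: 15! - 2×(15-1)! + (15-2)! = 1307674368000 - 174356582400 + 6227020800 = 1139544806400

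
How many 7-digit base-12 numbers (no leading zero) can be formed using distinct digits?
First digit: 11 choices (nonzero). Then descending: 11 × 11 × 10 × 9 × 8 × 7 × 6 = 3659040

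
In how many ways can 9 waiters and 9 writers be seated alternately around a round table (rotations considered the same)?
Fix one of the waiters: (9-1)! ways for the remaining waiters, × 9! ways for the writers = 40320 × 362880 = 14631321600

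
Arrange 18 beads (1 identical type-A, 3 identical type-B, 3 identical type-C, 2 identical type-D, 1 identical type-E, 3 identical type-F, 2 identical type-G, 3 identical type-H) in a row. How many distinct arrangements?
18! / (1! × 3! × 3! × 2! × 1! × 3! × 2! × 3!) = 1235025792000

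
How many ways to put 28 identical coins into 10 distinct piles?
C(28+10-1, 10-1) = C(37, 9) = 124403620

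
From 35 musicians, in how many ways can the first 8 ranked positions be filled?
P(35,8) = 35!/(35-8)! = 948964262400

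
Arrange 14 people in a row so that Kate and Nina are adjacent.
Treat as block: (14-1)! × 2! = 6227020800 × 2 = 12454041600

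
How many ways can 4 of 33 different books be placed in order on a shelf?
P(33,4) = 33!/(33-4)! = 982080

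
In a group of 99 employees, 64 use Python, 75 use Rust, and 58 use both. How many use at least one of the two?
|A∪B| = |A| + |B| - |A∩B| = 64 + 75 - 58 = 81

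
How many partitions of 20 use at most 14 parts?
By conjugation, equals partitions of 20 into parts ≤ 14. Let r_j(i) = number of partitions of i into parts ≤ j, for i = 0..20. r_1(i) = 1 for all i; r_j(i) = r_{j-1}(i) + r_j(i-j). Rows j = 2..14: ≤2: 1 1 2 2 3 3 4 4 5 5 6 6 7 7 8 8 9 9 10 10 11; ≤3: 1 1 2 3 4 5 7 8 10 12 14 16 19 21 24 27 30 33 37 40 44; ≤4: 1 1 2 3 5 6 9 11 15 18 23 27 34 39 47 54 64 72 84 94 108; ≤5: 1 1 2 3 5 7 10 13 18 23 30 37 47 57 70 84 101 119 141 164 192; ≤6: 1 1 2 3 5 7 11 14 20 26 35 44 58 71 90 110 136 163 199 235 282; ≤7: 1 1 2 3 5 7 11 15 21 28 38 49 65 82 105 131 164 201 248 300 364; ≤8: 1 1 2 3 5 7 11 15 22 29 40 52 70 89 116 146 186 230 288 352 434; ≤9: 1 1 2 3 5 7 11 15 22 30 41 54 73 94 123 157 201 252 318 393 488; ≤10: 1 1 2 3 5 7 11 15 22 30 42 55 75 97 128 164 212 267 340 423 530; ≤11: 1 1 2 3 5 7 11 15 22 30 42 56 76 99 131 169 219 278 355 445 560; ≤12: 1 1 2 3 5 7 11 15 22 30 42 56 77 100 133 172 224 285 366 460 582; ≤13: 1 1 2 3 5 7 11 15 22 30 42 56 77 101 134 174 227 290 373 471 597; ≤14: 1 1 2 3 5 7 11 15 22 30 42 56 77 101 135 175 229 293 378 478 608. r_14(20) = 608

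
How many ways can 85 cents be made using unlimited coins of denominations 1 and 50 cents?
Coefficient of x^85 in 1/(1-x^1) · 1/(1-x^50). Use j coins of 50 for j = 0..⌊85/50⌋ = 1, the rest in 1s: 1 + 1 = 2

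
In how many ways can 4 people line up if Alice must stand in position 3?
Fix one position: (4-1)! = 6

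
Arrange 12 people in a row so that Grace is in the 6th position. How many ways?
Fix one position: (12-1)! = 39916800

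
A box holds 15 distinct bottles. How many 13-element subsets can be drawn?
C(15,13) = 15!/(13!×2!) = 105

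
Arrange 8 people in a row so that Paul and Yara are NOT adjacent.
Total - adjacent = 8! - (8-1)!×2 = 40320 - 10080 = 30240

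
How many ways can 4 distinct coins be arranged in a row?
4! = 24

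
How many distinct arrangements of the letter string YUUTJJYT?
8! / (2! × 2! × 2! × 2!) = 2520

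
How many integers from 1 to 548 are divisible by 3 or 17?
⌊548/3⌋ + ⌊548/17⌋ - ⌊548/51⌋ = 182 + 32 - 10 = 204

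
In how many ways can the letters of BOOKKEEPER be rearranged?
10! / (1! × 2! × 2! × 3! × 1! × 1!) = 151200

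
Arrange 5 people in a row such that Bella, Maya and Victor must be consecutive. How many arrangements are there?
Treat the 3 as one block: (5-3+1)! × 3! = 6 × 6 = 36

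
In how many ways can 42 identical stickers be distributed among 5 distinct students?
C(42+5-1, 5-1) = C(46, 4) = 163185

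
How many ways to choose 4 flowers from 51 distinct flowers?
C(51,4) = 51!/(4!×47!) = 249900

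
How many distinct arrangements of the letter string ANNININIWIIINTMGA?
17! / (6! × 5! × 2! × 1! × 1! × 1! × 1!) = 2058376320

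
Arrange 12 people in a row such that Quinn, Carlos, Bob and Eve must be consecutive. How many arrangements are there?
Treat the 4 as one block: (12-4+1)! × 4! = 362880 × 24 = 8709120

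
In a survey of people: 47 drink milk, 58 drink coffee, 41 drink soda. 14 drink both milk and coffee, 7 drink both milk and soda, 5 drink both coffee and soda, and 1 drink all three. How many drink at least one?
|A∪B∪C| = 47+58+41-14-7-5+1 = 121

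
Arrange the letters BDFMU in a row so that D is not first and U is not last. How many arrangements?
By inclusion-exclusion: 5! - 2×(5-1)! + (5-2)! = 120 - 48 + 6 = 78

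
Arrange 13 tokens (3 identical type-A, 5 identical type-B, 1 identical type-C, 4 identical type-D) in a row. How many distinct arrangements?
13! / (3! × 5! × 1! × 4!) = 360360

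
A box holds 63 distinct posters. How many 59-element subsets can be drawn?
C(63,59) = 63!/(59!×4!) = 595665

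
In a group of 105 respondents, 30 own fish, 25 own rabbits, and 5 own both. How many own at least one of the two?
|A∪B| = |A| + |B| - |A∩B| = 30 + 25 - 5 = 50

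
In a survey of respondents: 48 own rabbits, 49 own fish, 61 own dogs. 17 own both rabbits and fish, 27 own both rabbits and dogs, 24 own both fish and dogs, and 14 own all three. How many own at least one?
|A∪B∪C| = 48+49+61-17-27-24+14 = 104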